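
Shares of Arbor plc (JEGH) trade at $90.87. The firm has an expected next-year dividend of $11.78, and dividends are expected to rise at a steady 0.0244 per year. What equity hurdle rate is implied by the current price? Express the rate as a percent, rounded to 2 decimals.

Rearranging the constant-growth DDM: r = D₁/P₀ + g.
r = 11.7800 / 90.87 + 0.0244 = 0.12964 + 0.0244 = 0.15404

15.40%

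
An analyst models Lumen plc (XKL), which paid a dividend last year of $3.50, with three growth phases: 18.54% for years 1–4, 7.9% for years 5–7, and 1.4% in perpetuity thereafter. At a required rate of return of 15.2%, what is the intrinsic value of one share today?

$49.08

Three-stage DDM. Project D₁…D_7; terminal Gordon value at t=7 with g = 0.014; discount at r = 0.152.
D_1 = 4.1489
D_2 = 4.9181
D_3 = 5.8299
D_4 = 6.9108
D_5 = 7.4567
D_6 = 8.0458
D_7 = 8.6814
TV_7 = 8.8030/(0.152−0.014) = 63.7898
P₀ = Σ Dₜ/(1+r)ᵗ + TV_7/(1+r)^7 = 49.0774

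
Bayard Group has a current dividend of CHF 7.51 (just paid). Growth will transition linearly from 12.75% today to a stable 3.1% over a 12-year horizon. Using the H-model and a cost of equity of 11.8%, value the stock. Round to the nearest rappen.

CHF 138.98

H-model: P₀ = D₀[(1+g_L) + H(g_S−g_L)]/(r−g_L), with H = 12/2 = 6.
P₀ = 7.51 × [(1+0.031) + 6×(0.1275−0.031)] / (0.118−0.031)
   = 7.51 × 1.6100 / 0.087 = 138.9782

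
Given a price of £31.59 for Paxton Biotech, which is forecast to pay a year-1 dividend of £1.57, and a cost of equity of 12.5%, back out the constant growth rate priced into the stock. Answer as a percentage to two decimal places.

From P₀ = D₁/(r − g), the implied growth is g = r − D₁/P₀.
g = 0.125 − 1.57/31.59 = 0.125 − 0.04970 = 0.07530

7.53%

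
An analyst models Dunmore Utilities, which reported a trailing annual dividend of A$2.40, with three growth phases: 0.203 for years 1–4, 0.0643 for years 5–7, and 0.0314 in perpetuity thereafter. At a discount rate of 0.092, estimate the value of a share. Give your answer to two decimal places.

Three-stage DDM. Project D₁…D_7; terminal Gordon value at t=7 with g = 0.0314; discount at r = 0.092.
D_1 = 2.8872
D_2 = 3.4733
D_3 = 4.1784
D_4 = 5.0266
D_5 = 5.3498
D_6 = 5.6938
D_7 = 6.0599
TV_7 = 6.2502/(0.092−0.0314) = 103.1384
P₀ = Σ Dₜ/(1+r)ᵗ + TV_7/(1+r)^7 = 78.0771

A$78.08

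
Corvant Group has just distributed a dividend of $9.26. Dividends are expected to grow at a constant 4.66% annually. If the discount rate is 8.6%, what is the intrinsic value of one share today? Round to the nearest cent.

Gordon growth model: P₀ = D₁/(r − g). D₁ = 9.26 × (1 + 0.0466) = 9.6915.
P₀ = 9.6915 / (0.086 − 0.0466) = 9.6915 / 0.0394 = 245.9776

$245.98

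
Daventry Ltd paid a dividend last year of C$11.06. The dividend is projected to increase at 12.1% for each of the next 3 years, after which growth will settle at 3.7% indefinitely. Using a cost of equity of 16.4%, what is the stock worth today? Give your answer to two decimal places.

C$111.45

Two-stage DDM. Project D₁…D_3 at 0.121, terminal growth 0.037, discount at r = 0.164.
D_1 = 12.3983
D_2 = 13.8984
D_3 = 15.5802
Terminal value at t=3: TV = D_4/(r−g) = 16.1566/(0.164−0.037) = 127.2175
P₀ = 12.3983/(1+0.164)^1 + 13.8984/(1+0.164)^2 + 15.5802/(1+0.164)^3 + 127.2175/(1+0.164)^3 = 111.4539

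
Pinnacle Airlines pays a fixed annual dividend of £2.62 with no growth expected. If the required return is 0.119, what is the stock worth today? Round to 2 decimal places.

Zero-growth DDM (perpetuity): P₀ = D/r = 2.62 / 0.119 = 22.0168

£22.02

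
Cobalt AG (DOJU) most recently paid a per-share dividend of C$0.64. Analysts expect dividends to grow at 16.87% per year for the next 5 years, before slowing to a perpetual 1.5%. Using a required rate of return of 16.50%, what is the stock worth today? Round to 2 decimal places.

C$7.63

Two-stage DDM. Project D₁…D_5 at 0.1687, terminal growth 0.015, discount at r = 0.165.
D_1 = 0.7480
D_2 = 0.8742
D_3 = 1.0216
D_4 = 1.1940
D_5 = 1.3954
Terminal value at t=5: TV = D_6/(r−g) = 1.4163/(0.165−0.015) = 9.4421
P₀ = 0.7480/(1+0.165)^1 + 0.8742/(1+0.165)^2 + 1.0216/(1+0.165)^3 + 1.1940/(1+0.165)^4 + 1.3954/(1+0.165)^5 + 9.4421/(1+0.165)^5 = 7.6305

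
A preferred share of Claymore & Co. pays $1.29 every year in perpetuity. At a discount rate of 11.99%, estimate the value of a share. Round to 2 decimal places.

$10.76

Zero-growth DDM (perpetuity): P₀ = D/r = 1.29 / 0.1199 = 10.7590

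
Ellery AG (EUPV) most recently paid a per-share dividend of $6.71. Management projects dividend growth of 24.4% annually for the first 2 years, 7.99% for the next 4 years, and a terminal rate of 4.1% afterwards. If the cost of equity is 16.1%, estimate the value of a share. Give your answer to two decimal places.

Three-stage DDM. Project D₁…D_6; terminal Gordon value at t=6 with g = 0.041; discount at r = 0.161.
D_1 = 8.3472
D_2 = 10.3840
D_3 = 11.2136
D_4 = 12.1096
D_5 = 13.0772
D_6 = 14.1220
TV_6 = 14.7010/(0.161−0.041) = 122.5087
P₀ = Σ Dₜ/(1+r)ᵗ + TV_6/(1+r)^6 = 90.7133

$90.71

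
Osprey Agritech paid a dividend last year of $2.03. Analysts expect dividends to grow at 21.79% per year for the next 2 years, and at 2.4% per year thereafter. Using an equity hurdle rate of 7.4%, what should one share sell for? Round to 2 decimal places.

Two-stage DDM. Project D₁…D_2 at 0.2179, terminal growth 0.024, discount at r = 0.074.
D_1 = 2.4723
D_2 = 3.0111
Terminal value at t=2: TV = D_3/(r−g) = 3.0833/(0.074−0.024) = 61.6665
P₀ = 2.4723/(1+0.074)^1 + 3.0111/(1+0.074)^2 + 61.6665/(1+0.074)^2 = 58.3739

$58.37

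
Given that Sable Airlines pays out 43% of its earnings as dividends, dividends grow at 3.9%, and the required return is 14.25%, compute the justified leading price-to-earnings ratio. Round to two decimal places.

Justified leading P/E = b/(r−g) = 0.43/(0.1425−0.039) = 4.1546

4.15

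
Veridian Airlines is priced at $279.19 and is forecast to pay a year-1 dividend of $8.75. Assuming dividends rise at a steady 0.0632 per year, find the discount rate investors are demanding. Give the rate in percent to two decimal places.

Rearranging the constant-growth DDM: r = D₁/P₀ + g.
r = 8.7500 / 279.19 + 0.0632 = 0.03134 + 0.0632 = 0.09454

9.45%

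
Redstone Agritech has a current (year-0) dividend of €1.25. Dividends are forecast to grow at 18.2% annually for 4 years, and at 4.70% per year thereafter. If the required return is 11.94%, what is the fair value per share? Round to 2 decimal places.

€28.21

Two-stage DDM. Project D₁…D_4 at 0.182, terminal growth 0.047, discount at r = 0.1194.
D_1 = 1.4775
D_2 = 1.7464
D_3 = 2.0643
D_4 = 2.4399
Terminal value at t=4: TV = D_5/(r−g) = 2.5546/(0.1194−0.047) = 35.2848
P₀ = 1.4775/(1+0.1194)^1 + 1.7464/(1+0.1194)^2 + 2.0643/(1+0.1194)^3 + 2.4399/(1+0.1194)^4 + 35.2848/(1+0.1194)^4 = 28.2115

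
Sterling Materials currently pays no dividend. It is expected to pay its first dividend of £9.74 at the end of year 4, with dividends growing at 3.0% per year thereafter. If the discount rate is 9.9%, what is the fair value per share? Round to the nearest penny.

£106.34

Deferred-dividend DDM. At t=3 the remaining stream is a growing perpetuity with first payment D_4 = 9.74.
V_3 = D_4/(r−g) = 9.74/(0.099−0.03) = 141.1594
P₀ = V_3/(1+r)^3 = 141.1594/(1+0.099)^3 = 106.3449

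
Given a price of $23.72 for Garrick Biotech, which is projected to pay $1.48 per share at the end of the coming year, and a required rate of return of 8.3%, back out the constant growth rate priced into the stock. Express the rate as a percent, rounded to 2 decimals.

2.06%

From P₀ = D₁/(r − g), the implied growth is g = r − D₁/P₀.
g = 0.083 − 1.48/23.72 = 0.083 − 0.06239 = 0.02061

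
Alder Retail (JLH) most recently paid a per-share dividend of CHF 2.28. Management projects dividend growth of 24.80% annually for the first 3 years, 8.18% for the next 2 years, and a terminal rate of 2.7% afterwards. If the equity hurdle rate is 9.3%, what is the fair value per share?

Three-stage DDM. Project D₁…D_5; terminal Gordon value at t=5 with g = 0.027; discount at r = 0.093.
D_1 = 2.8454
D_2 = 3.5511
D_3 = 4.4318
D_4 = 4.7943
D_5 = 5.1865
TV_5 = 5.3265/(0.093−0.027) = 80.7047
P₀ = Σ Dₜ/(1+r)ᵗ + TV_5/(1+r)^5 = 67.3907

CHF 67.39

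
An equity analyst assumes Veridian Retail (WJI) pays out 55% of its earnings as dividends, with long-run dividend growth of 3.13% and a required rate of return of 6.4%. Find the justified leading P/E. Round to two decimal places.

16.82

Justified leading P/E = b/(r−g) = 0.55/(0.064−0.0313) = 16.8196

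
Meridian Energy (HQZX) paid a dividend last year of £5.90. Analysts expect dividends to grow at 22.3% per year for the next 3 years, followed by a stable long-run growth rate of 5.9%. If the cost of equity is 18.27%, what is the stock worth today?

Two-stage DDM. Project D₁…D_3 at 0.223, terminal growth 0.059, discount at r = 0.1827.
D_1 = 7.2157
D_2 = 8.8248
D_3 = 10.7927
Terminal value at t=3: TV = D_4/(r−g) = 11.4295/(0.1827−0.059) = 92.3970
P₀ = 7.2157/(1+0.1827)^1 + 8.8248/(1+0.1827)^2 + 10.7927/(1+0.1827)^3 + 92.3970/(1+0.1827)^3 = 74.7852

£74.79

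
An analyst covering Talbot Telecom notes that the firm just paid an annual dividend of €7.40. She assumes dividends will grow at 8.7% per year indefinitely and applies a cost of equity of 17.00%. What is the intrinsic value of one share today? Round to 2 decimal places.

Gordon growth model: P₀ = D₁/(r − g). D₁ = 7.40 × (1 + 0.087) = 8.0438.
P₀ = 8.0438 / (0.17 − 0.087) = 8.0438 / 0.083 = 96.9133

€96.91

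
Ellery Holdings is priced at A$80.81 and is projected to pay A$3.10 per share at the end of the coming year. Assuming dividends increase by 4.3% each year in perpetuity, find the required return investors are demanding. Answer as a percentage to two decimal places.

Rearranging the constant-growth DDM: r = D₁/P₀ + g.
r = 3.1000 / 80.81 + 0.043 = 0.03836 + 0.043 = 0.08136

8.14%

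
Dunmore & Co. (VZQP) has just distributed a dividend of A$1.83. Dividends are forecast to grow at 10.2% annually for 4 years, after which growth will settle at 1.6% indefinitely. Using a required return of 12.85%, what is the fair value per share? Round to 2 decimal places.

Two-stage DDM. Project D₁…D_4 at 0.102, terminal growth 0.016, discount at r = 0.1285.
D_1 = 2.0167
D_2 = 2.2224
D_3 = 2.4490
D_4 = 2.6988
Terminal value at t=4: TV = D_5/(r−g) = 2.7420/(0.1285−0.016) = 24.3735
P₀ = 2.0167/(1+0.1285)^1 + 2.2224/(1+0.1285)^2 + 2.4490/(1+0.1285)^3 + 2.6988/(1+0.1285)^4 + 24.3735/(1+0.1285)^4 = 21.9286

A$21.93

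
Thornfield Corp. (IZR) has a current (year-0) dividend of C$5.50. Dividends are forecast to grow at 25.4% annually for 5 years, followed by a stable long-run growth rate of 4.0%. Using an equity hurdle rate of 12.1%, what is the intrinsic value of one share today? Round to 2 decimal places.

C$162.68

Two-stage DDM. Project D₁…D_5 at 0.254, terminal growth 0.04, discount at r = 0.121.
D_1 = 6.8970
D_2 = 8.6488
D_3 = 10.8456
D_4 = 13.6004
D_5 = 17.0549
Terminal value at t=5: TV = D_6/(r−g) = 17.7371/(0.121−0.04) = 218.9771
P₀ = 6.8970/(1+0.121)^1 + 8.6488/(1+0.121)^2 + 10.8456/(1+0.121)^3 + 13.6004/(1+0.121)^4 + 17.0549/(1+0.121)^5 + 218.9771/(1+0.121)^5 = 162.6813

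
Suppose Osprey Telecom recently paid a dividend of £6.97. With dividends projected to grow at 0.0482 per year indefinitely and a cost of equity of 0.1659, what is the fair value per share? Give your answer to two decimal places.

Gordon growth model: P₀ = D₁/(r − g). D₁ = 6.97 × (1 + 0.0482) = 7.3060.
P₀ = 7.3060 / (0.1659 − 0.0482) = 7.3060 / 0.1177 = 62.0727

£62.07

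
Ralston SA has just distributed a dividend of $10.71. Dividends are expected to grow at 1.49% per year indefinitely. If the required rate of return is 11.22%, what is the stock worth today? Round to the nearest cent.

Gordon growth model: P₀ = D₁/(r − g). D₁ = 10.71 × (1 + 0.0149) = 10.8696.
P₀ = 10.8696 / (0.1122 − 0.0149) = 10.8696 / 0.0973 = 111.7120

$111.71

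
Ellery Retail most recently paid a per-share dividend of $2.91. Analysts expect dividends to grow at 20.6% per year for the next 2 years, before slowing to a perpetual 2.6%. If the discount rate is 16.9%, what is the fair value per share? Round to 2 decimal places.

$28.32

Two-stage DDM. Project D₁…D_2 at 0.206, terminal growth 0.026, discount at r = 0.169.
D_1 = 3.5095
D_2 = 4.2324
Terminal value at t=2: TV = D_3/(r−g) = 4.3425/(0.169−0.026) = 30.3668
P₀ = 3.5095/(1+0.169)^1 + 4.2324/(1+0.169)^2 + 30.3668/(1+0.169)^2 = 28.3206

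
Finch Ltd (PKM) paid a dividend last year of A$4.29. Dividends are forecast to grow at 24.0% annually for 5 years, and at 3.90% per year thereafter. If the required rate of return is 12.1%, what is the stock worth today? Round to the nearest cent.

A$119.35

Two-stage DDM. Project D₁…D_5 at 0.24, terminal growth 0.039, discount at r = 0.121.
D_1 = 5.3196
D_2 = 6.5963
D_3 = 8.1794
D_4 = 10.1425
D_5 = 12.5767
Terminal value at t=5: TV = D_6/(r−g) = 13.0672/(0.121−0.039) = 159.3556
P₀ = 5.3196/(1+0.121)^1 + 6.5963/(1+0.121)^2 + 8.1794/(1+0.121)^3 + 10.1425/(1+0.121)^4 + 12.5767/(1+0.121)^5 + 159.3556/(1+0.121)^5 = 119.3483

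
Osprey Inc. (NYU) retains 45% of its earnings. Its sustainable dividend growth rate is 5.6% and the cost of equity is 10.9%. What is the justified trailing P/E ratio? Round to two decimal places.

Payout ratio b = 1 − 0.45 = 0.55.
Justified trailing P/E = b(1+g)/(r−g) = 0.55×(1+0.056)/(0.109−0.056) = 10.9585

10.96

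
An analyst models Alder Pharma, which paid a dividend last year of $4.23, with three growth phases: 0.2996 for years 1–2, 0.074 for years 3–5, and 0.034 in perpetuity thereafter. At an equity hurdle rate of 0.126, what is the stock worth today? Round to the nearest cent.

$80.86

Three-stage DDM. Project D₁…D_5; terminal Gordon value at t=5 with g = 0.034; discount at r = 0.126.
D_1 = 5.4973
D_2 = 7.1443
D_3 = 7.6730
D_4 = 8.2408
D_5 = 8.8506
TV_5 = 9.1515/(0.126−0.034) = 99.4730
P₀ = Σ Dₜ/(1+r)ᵗ + TV_5/(1+r)^5 = 80.8635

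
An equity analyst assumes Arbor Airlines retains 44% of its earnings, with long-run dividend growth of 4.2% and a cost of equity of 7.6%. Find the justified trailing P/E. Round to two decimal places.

17.16

Payout ratio b = 1 − 0.44 = 0.56.
Justified trailing P/E = b(1+g)/(r−g) = 0.56×(1+0.042)/(0.076−0.042) = 17.1624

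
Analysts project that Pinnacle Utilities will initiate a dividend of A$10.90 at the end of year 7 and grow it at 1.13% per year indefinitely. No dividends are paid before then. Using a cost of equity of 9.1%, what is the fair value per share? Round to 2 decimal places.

A$81.10

Deferred-dividend DDM. At t=6 the remaining stream is a growing perpetuity with first payment D_7 = 10.90.
V_6 = D_7/(r−g) = 10.90/(0.091−0.0113) = 136.7629
P₀ = V_6/(1+r)^6 = 136.7629/(1+0.091)^6 = 81.0998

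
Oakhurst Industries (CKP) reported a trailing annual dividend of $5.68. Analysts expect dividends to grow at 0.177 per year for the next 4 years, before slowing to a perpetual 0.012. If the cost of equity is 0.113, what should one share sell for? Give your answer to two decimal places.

$97.36

Two-stage DDM. Project D₁…D_4 at 0.177, terminal growth 0.012, discount at r = 0.113.
D_1 = 6.6854
D_2 = 7.8687
D_3 = 9.2614
D_4 = 10.9007
Terminal value at t=4: TV = D_5/(r−g) = 11.0315/(0.113−0.012) = 109.2228
P₀ = 6.6854/(1+0.113)^1 + 7.8687/(1+0.113)^2 + 9.2614/(1+0.113)^3 + 10.9007/(1+0.113)^4 + 109.2228/(1+0.113)^4 = 97.3553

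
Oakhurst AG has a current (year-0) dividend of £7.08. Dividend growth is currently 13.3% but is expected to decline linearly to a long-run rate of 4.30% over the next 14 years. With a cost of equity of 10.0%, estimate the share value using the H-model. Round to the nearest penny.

£207.80

H-model: P₀ = D₀[(1+g_L) + H(g_S−g_L)]/(r−g_L), with H = 14/2 = 7.
P₀ = 7.08 × [(1+0.043) + 7×(0.133−0.043)] / (0.1−0.043)
   = 7.08 × 1.6730 / 0.057 = 207.8042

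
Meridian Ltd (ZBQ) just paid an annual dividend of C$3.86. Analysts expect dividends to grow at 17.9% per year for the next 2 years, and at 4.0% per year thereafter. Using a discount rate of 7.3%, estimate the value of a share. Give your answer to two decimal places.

Two-stage DDM. Project D₁…D_2 at 0.179, terminal growth 0.04, discount at r = 0.073.
D_1 = 4.5509
D_2 = 5.3656
Terminal value at t=2: TV = D_3/(r−g) = 5.5802/(0.073−0.04) = 169.0964
P₀ = 4.5509/(1+0.073)^1 + 5.3656/(1+0.073)^2 + 169.0964/(1+0.073)^2 = 155.7722

C$155.77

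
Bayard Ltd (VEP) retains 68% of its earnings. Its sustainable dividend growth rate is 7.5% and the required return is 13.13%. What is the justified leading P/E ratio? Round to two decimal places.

Payout ratio b = 1 − 0.68 = 0.32.
Justified leading P/E = b/(r−g) = 0.32/(0.1313−0.075) = 5.6838

5.68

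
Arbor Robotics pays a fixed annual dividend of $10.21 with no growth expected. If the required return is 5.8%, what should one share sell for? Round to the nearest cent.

$176.03

Zero-growth DDM (perpetuity): P₀ = D/r = 10.21 / 0.058 = 176.0345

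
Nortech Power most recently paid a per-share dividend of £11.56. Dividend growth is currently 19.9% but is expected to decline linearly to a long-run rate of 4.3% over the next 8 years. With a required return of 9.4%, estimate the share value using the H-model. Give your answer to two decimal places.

£377.85

H-model: P₀ = D₀[(1+g_L) + H(g_S−g_L)]/(r−g_L), with H = 8/2 = 4.
P₀ = 11.56 × [(1+0.043) + 4×(0.199−0.043)] / (0.094−0.043)
   = 11.56 × 1.6670 / 0.051 = 377.8533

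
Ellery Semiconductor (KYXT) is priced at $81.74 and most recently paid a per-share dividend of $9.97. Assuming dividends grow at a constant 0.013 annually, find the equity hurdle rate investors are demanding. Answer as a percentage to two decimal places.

Rearranging the constant-growth DDM: r = D₁/P₀ + g.
D₁ = 9.97 × (1 + 0.013) = 10.0996.
r = 10.0996 / 81.74 + 0.013 = 0.12356 + 0.013 = 0.13656

13.66%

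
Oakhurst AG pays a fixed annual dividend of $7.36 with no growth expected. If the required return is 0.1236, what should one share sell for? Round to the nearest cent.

Zero-growth DDM (perpetuity): P₀ = D/r = 7.36 / 0.1236 = 59.5469

$59.55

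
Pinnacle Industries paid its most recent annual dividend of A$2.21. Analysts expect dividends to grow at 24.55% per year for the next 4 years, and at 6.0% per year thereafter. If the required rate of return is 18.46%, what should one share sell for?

A$33.01

Two-stage DDM. Project D₁…D_4 at 0.2455, terminal growth 0.06, discount at r = 0.1846.
D_1 = 2.7526
D_2 = 3.4283
D_3 = 4.2700
D_4 = 5.3182
Terminal value at t=4: TV = D_5/(r−g) = 5.6373/(0.1846−0.06) = 45.2434
P₀ = 2.7526/(1+0.1846)^1 + 3.4283/(1+0.1846)^2 + 4.2700/(1+0.1846)^3 + 5.3182/(1+0.1846)^4 + 45.2434/(1+0.1846)^4 = 33.0117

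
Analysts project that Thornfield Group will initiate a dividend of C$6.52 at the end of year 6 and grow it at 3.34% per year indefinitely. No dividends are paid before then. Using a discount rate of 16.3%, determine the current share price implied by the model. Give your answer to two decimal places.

Deferred-dividend DDM. At t=5 the remaining stream is a growing perpetuity with first payment D_6 = 6.52.
V_5 = D_6/(r−g) = 6.52/(0.163−0.0334) = 50.3086
P₀ = V_5/(1+r)^5 = 50.3086/(1+0.163)^5 = 23.6453

C$23.65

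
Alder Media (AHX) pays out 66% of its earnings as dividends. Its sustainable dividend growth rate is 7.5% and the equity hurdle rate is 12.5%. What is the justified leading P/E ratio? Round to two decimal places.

Justified leading P/E = b/(r−g) = 0.66/(0.125−0.075) = 13.2000

13.20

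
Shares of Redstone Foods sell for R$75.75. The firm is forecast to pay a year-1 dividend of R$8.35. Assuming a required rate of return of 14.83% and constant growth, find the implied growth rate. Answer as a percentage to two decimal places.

From P₀ = D₁/(r − g), the implied growth is g = r − D₁/P₀.
g = 0.1483 − 8.35/75.75 = 0.1483 − 0.11023 = 0.03807

3.81%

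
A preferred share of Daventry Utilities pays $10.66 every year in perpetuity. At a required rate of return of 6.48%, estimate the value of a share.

$164.51

Zero-growth DDM (perpetuity): P₀ = D/r = 10.66 / 0.0648 = 164.5062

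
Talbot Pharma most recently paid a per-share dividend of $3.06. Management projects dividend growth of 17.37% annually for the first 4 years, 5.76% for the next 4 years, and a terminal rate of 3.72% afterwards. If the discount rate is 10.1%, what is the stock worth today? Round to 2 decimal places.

Three-stage DDM. Project D₁…D_8; terminal Gordon value at t=8 with g = 0.0372; discount at r = 0.101.
D_1 = 3.5915
D_2 = 4.2154
D_3 = 4.9476
D_4 = 5.8070
D_5 = 6.1415
D_6 = 6.4952
D_7 = 6.8693
D_8 = 7.2650
TV_8 = 7.5353/(0.101−0.0372) = 118.1075
P₀ = Σ Dₜ/(1+r)ᵗ + TV_8/(1+r)^8 = 83.4072

$83.41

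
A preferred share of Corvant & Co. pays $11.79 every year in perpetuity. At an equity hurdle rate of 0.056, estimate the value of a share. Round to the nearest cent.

$210.54

Zero-growth DDM (perpetuity): P₀ = D/r = 11.79 / 0.056 = 210.5357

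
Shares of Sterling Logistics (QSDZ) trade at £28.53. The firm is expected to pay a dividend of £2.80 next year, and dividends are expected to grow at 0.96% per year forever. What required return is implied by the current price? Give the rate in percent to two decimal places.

10.77%

Rearranging the constant-growth DDM: r = D₁/P₀ + g.
r = 2.8000 / 28.53 + 0.0096 = 0.09814 + 0.0096 = 0.10774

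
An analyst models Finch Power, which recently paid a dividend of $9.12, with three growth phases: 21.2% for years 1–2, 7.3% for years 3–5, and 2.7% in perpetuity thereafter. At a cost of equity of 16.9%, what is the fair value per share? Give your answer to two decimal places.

Three-stage DDM. Project D₁…D_5; terminal Gordon value at t=5 with g = 0.027; discount at r = 0.169.
D_1 = 11.0534
D_2 = 13.3968
D_3 = 14.3747
D_4 = 15.4241
D_5 = 16.5500
TV_5 = 16.9969/(0.169−0.027) = 119.6965
P₀ = Σ Dₜ/(1+r)ᵗ + TV_5/(1+r)^5 = 98.9260

$98.93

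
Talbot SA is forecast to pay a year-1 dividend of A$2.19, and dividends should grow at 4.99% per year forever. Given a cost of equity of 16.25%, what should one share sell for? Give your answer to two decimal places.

A$19.45

Gordon growth model: P₀ = D₁/(r − g), with D₁ = 2.19 given directly.
P₀ = 2.1900 / (0.1625 − 0.0499) = 2.1900 / 0.1126 = 19.4494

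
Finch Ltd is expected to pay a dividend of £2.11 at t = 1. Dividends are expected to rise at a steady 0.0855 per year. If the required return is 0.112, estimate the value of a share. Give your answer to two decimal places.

Gordon growth model: P₀ = D₁/(r − g), with D₁ = 2.11 given directly.
P₀ = 2.1100 / (0.112 − 0.0855) = 2.1100 / 0.0265 = 79.6226

£79.62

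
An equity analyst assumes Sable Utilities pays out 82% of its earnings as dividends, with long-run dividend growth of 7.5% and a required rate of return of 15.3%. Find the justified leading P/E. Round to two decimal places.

Justified leading P/E = b/(r−g) = 0.82/(0.153−0.075) = 10.5128

10.51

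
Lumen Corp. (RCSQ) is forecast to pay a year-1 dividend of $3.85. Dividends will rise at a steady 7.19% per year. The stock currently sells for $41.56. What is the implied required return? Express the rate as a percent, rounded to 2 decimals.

16.45%

Rearranging the constant-growth DDM: r = D₁/P₀ + g.
r = 3.8500 / 41.56 + 0.0719 = 0.09264 + 0.0719 = 0.16454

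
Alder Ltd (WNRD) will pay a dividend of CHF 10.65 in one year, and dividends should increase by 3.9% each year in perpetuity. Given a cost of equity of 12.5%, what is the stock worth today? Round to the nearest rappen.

Gordon growth model: P₀ = D₁/(r − g), with D₁ = 10.65 given directly.
P₀ = 10.6500 / (0.125 − 0.039) = 10.6500 / 0.086 = 123.8372

CHF 123.84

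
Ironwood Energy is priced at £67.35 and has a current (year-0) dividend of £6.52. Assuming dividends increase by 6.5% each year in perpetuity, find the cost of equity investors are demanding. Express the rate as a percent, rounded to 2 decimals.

16.81%

Rearranging the constant-growth DDM: r = D₁/P₀ + g.
D₁ = 6.52 × (1 + 0.065) = 6.9438.
r = 6.9438 / 67.35 + 0.065 = 0.10310 + 0.065 = 0.16810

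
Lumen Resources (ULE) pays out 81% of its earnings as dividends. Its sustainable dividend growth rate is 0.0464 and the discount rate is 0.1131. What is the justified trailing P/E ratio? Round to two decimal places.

Justified trailing P/E = b(1+g)/(r−g) = 0.81×(1+0.0464)/(0.1131−0.0464) = 12.7074

12.71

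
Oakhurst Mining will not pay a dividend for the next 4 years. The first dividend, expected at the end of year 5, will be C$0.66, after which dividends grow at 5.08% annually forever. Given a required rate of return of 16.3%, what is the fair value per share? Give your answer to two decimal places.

Deferred-dividend DDM. At t=4 the remaining stream is a growing perpetuity with first payment D_5 = 0.66.
V_4 = D_5/(r−g) = 0.66/(0.163−0.0508) = 5.8824
P₀ = V_4/(1+r)^4 = 5.8824/(1+0.163)^4 = 3.2154

C$3.22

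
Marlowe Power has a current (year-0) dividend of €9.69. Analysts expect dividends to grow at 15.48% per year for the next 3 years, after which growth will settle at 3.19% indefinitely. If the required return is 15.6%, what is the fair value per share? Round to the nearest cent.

€109.33

Two-stage DDM. Project D₁…D_3 at 0.1548, terminal growth 0.0319, discount at r = 0.156.
D_1 = 11.1900
D_2 = 12.9222
D_3 = 14.9226
Terminal value at t=3: TV = D_4/(r−g) = 15.3986/(0.156−0.0319) = 124.0823
P₀ = 11.1900/(1+0.156)^1 + 12.9222/(1+0.156)^2 + 14.9226/(1+0.156)^3 + 124.0823/(1+0.156)^3 = 109.3320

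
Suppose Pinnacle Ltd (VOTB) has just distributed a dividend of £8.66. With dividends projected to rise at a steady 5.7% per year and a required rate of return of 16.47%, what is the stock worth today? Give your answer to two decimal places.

£84.99

Gordon growth model: P₀ = D₁/(r − g). D₁ = 8.66 × (1 + 0.057) = 9.1536.
P₀ = 9.1536 / (0.1647 − 0.057) = 9.1536 / 0.1077 = 84.9918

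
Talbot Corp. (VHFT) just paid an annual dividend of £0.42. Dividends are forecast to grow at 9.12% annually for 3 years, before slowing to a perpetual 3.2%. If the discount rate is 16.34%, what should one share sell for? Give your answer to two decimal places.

£3.83

Two-stage DDM. Project D₁…D_3 at 0.0912, terminal growth 0.032, discount at r = 0.1634.
D_1 = 0.4583
D_2 = 0.5001
D_3 = 0.5457
Terminal value at t=3: TV = D_4/(r−g) = 0.5632/(0.1634−0.032) = 4.2859
P₀ = 0.4583/(1+0.1634)^1 + 0.5001/(1+0.1634)^2 + 0.5457/(1+0.1634)^3 + 4.2859/(1+0.1634)^3 = 3.8318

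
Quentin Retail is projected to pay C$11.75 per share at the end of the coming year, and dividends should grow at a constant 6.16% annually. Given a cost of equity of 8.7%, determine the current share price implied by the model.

Gordon growth model: P₀ = D₁/(r − g), with D₁ = 11.75 given directly.
P₀ = 11.7500 / (0.087 − 0.0616) = 11.7500 / 0.0254 = 462.5984

C$462.60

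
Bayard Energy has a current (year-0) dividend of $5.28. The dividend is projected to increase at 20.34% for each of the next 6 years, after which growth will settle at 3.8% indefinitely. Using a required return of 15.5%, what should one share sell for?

Two-stage DDM. Project D₁…D_6 at 0.2034, terminal growth 0.038, discount at r = 0.155.
D_1 = 6.3540
D_2 = 7.6463
D_3 = 9.2016
D_4 = 11.0732
D_5 = 13.3255
D_6 = 16.0359
Terminal value at t=6: TV = D_7/(r−g) = 16.6453/(0.155−0.038) = 142.2674
P₀ = 6.3540/(1+0.155)^1 + 7.6463/(1+0.155)^2 + 9.2016/(1+0.155)^3 + 11.0732/(1+0.155)^4 + 13.3255/(1+0.155)^5 + 16.0359/(1+0.155)^6 + 142.2674/(1+0.155)^6 = 96.5906

$96.59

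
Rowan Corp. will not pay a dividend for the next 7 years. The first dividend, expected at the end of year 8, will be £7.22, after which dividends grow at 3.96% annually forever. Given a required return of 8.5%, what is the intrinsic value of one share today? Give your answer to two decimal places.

£89.84

Deferred-dividend DDM. At t=7 the remaining stream is a growing perpetuity with first payment D_8 = 7.22.
V_7 = D_8/(r−g) = 7.22/(0.085−0.0396) = 159.0308
P₀ = V_7/(1+r)^7 = 159.0308/(1+0.085)^7 = 89.8407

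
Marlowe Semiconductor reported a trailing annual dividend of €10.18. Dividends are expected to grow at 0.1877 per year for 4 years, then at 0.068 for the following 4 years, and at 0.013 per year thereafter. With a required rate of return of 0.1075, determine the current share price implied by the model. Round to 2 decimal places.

Three-stage DDM. Project D₁…D_8; terminal Gordon value at t=8 with g = 0.013; discount at r = 0.1075.
D_1 = 12.0908
D_2 = 14.3602
D_3 = 17.0556
D_4 = 20.2570
D_5 = 21.6345
D_6 = 23.1056
D_7 = 24.6768
D_8 = 26.3548
TV_8 = 26.6974/(0.1075−0.013) = 282.5124
P₀ = Σ Dₜ/(1+r)ᵗ + TV_8/(1+r)^8 = 222.6914

€222.69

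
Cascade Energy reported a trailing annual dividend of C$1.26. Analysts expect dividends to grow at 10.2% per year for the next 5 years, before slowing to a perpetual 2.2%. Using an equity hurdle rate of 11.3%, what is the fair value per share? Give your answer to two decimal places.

Two-stage DDM. Project D₁…D_5 at 0.102, terminal growth 0.022, discount at r = 0.113.
D_1 = 1.3885
D_2 = 1.5301
D_3 = 1.6862
D_4 = 1.8582
D_5 = 2.0478
Terminal value at t=5: TV = D_6/(r−g) = 2.0928/(0.113−0.022) = 22.9979
P₀ = 1.3885/(1+0.113)^1 + 1.5301/(1+0.113)^2 + 1.6862/(1+0.113)^3 + 1.8582/(1+0.113)^4 + 2.0478/(1+0.113)^5 + 22.9979/(1+0.113)^5 = 19.5808

C$19.58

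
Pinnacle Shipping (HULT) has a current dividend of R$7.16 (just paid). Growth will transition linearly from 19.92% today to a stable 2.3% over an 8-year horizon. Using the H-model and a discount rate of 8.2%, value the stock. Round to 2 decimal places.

R$209.68

H-model: P₀ = D₀[(1+g_L) + H(g_S−g_L)]/(r−g_L), with H = 8/2 = 4.
P₀ = 7.16 × [(1+0.023) + 4×(0.1992−0.023)] / (0.082−0.023)
   = 7.16 × 1.7278 / 0.059 = 209.6788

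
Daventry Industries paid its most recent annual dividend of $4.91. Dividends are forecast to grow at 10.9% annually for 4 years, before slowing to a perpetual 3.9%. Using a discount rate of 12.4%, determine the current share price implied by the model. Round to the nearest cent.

Two-stage DDM. Project D₁…D_4 at 0.109, terminal growth 0.039, discount at r = 0.124.
D_1 = 5.4452
D_2 = 6.0387
D_3 = 6.6969
D_4 = 7.4269
Terminal value at t=4: TV = D_5/(r−g) = 7.7166/(0.124−0.039) = 90.7830
P₀ = 5.4452/(1+0.124)^1 + 6.0387/(1+0.124)^2 + 6.6969/(1+0.124)^3 + 7.4269/(1+0.124)^4 + 90.7830/(1+0.124)^4 = 75.8707

$75.87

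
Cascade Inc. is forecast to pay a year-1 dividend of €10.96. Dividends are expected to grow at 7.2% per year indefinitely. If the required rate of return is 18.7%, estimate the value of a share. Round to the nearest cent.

€95.30

Gordon growth model: P₀ = D₁/(r − g), with D₁ = 10.96 given directly.
P₀ = 10.9600 / (0.187 − 0.072) = 10.9600 / 0.115 = 95.3043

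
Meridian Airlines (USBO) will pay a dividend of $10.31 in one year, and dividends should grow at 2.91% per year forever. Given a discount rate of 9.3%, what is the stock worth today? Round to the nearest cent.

Gordon growth model: P₀ = D₁/(r − g), with D₁ = 10.31 given directly.
P₀ = 10.3100 / (0.093 − 0.0291) = 10.3100 / 0.0639 = 161.3459

$161.35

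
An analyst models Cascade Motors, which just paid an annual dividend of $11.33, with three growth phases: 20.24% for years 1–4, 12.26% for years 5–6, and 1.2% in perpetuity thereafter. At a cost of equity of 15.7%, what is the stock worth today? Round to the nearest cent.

$162.04

Three-stage DDM. Project D₁…D_6; terminal Gordon value at t=6 with g = 0.012; discount at r = 0.157.
D_1 = 13.6232
D_2 = 16.3805
D_3 = 19.6959
D_4 = 23.6824
D_5 = 26.5859
D_6 = 29.8453
TV_6 = 30.2034/(0.157−0.012) = 208.2996
P₀ = Σ Dₜ/(1+r)ᵗ + TV_6/(1+r)^6 = 162.0418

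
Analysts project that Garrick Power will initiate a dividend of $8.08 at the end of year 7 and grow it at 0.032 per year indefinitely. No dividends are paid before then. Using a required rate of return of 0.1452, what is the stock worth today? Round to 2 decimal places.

Deferred-dividend DDM. At t=6 the remaining stream is a growing perpetuity with first payment D_7 = 8.08.
V_6 = D_7/(r−g) = 8.08/(0.1452−0.032) = 71.3781
P₀ = V_6/(1+r)^6 = 71.3781/(1+0.1452)^6 = 31.6429

$31.64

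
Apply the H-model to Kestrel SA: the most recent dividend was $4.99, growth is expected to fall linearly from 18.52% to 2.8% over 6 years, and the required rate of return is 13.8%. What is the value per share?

H-model: P₀ = D₀[(1+g_L) + H(g_S−g_L)]/(r−g_L), with H = 6/2 = 3.
P₀ = 4.99 × [(1+0.028) + 3×(0.1852−0.028)] / (0.138−0.028)
   = 4.99 × 1.4996 / 0.11 = 68.0273

$68.03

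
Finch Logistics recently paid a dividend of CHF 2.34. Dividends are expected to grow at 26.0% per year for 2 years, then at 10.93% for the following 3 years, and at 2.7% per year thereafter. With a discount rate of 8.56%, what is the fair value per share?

Three-stage DDM. Project D₁…D_5; terminal Gordon value at t=5 with g = 0.027; discount at r = 0.0856.
D_1 = 2.9484
D_2 = 3.7150
D_3 = 4.1210
D_4 = 4.5715
D_5 = 5.0711
TV_5 = 5.2080/(0.0856−0.027) = 88.8744
P₀ = Σ Dₜ/(1+r)ᵗ + TV_5/(1+r)^5 = 74.6861

CHF 74.69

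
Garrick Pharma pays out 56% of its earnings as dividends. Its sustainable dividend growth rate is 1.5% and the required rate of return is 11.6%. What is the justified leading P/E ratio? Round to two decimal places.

Justified leading P/E = b/(r−g) = 0.56/(0.116−0.015) = 5.5446

5.54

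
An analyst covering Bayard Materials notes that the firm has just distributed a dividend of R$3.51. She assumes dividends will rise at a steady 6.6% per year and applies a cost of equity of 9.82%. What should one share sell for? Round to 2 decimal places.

R$116.20

Gordon growth model: P₀ = D₁/(r − g). D₁ = 3.51 × (1 + 0.066) = 3.7417.
P₀ = 3.7417 / (0.0982 − 0.066) = 3.7417 / 0.0322 = 116.2006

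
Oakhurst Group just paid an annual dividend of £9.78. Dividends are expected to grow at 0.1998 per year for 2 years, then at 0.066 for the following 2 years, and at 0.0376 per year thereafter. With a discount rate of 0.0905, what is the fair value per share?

£267.38

Three-stage DDM. Project D₁…D_4; terminal Gordon value at t=4 with g = 0.0376; discount at r = 0.0905.
D_1 = 11.7340
D_2 = 14.0785
D_3 = 15.0077
D_4 = 15.9982
TV_4 = 16.5997/(0.0905−0.0376) = 313.7945
P₀ = Σ Dₜ/(1+r)ᵗ + TV_4/(1+r)^4 = 267.3770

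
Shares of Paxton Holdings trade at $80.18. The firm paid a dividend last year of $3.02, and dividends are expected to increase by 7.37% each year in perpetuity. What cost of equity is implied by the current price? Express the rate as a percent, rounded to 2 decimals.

Rearranging the constant-growth DDM: r = D₁/P₀ + g.
D₁ = 3.02 × (1 + 0.0737) = 3.2426.
r = 3.2426 / 80.18 + 0.0737 = 0.04044 + 0.0737 = 0.11414

11.41%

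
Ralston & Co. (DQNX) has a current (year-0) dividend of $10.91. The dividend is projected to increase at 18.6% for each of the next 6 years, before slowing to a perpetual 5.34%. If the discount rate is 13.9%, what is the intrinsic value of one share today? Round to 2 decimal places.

Two-stage DDM. Project D₁…D_6 at 0.186, terminal growth 0.0534, discount at r = 0.139.
D_1 = 12.9393
D_2 = 15.3460
D_3 = 18.2003
D_4 = 21.5856
D_5 = 25.6005
D_6 = 30.3622
Terminal value at t=6: TV = D_7/(r−g) = 31.9835/(0.139−0.0534) = 373.6392
P₀ = 12.9393/(1+0.139)^1 + 15.3460/(1+0.139)^2 + 18.2003/(1+0.139)^3 + 21.5856/(1+0.139)^4 + 25.6005/(1+0.139)^5 + 30.3622/(1+0.139)^6 + 373.6392/(1+0.139)^6 = 246.7154

$246.72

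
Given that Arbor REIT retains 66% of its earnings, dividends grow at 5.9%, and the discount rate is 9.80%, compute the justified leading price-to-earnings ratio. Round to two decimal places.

Payout ratio b = 1 − 0.66 = 0.34.
Justified leading P/E = b/(r−g) = 0.34/(0.098−0.059) = 8.7179

8.72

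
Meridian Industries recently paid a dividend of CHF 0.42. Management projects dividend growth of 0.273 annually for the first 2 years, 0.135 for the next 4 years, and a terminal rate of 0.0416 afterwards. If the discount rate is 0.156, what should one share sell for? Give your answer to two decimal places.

CHF 7.23

Three-stage DDM. Project D₁…D_6; terminal Gordon value at t=6 with g = 0.0416; discount at r = 0.156.
D_1 = 0.5347
D_2 = 0.6806
D_3 = 0.7725
D_4 = 0.8768
D_5 = 0.9952
D_6 = 1.1295
TV_6 = 1.1765/(0.156−0.0416) = 10.2841
P₀ = Σ Dₜ/(1+r)ᵗ + TV_6/(1+r)^6 = 7.2277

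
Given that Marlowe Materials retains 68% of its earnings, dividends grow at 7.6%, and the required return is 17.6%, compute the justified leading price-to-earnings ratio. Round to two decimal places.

3.20

Payout ratio b = 1 − 0.68 = 0.32.
Justified leading P/E = b/(r−g) = 0.32/(0.176−0.076) = 3.2000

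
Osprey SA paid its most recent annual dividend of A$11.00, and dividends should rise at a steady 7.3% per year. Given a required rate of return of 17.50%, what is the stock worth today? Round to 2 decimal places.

Gordon growth model: P₀ = D₁/(r − g). D₁ = 11.00 × (1 + 0.073) = 11.8030.
P₀ = 11.8030 / (0.175 − 0.073) = 11.8030 / 0.102 = 115.7157

A$115.72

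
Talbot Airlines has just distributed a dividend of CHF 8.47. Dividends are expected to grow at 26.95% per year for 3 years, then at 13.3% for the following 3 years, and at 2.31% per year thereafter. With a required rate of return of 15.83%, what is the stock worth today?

CHF 141.60

Three-stage DDM. Project D₁…D_6; terminal Gordon value at t=6 with g = 0.0231; discount at r = 0.1583.
D_1 = 10.7527
D_2 = 13.6505
D_3 = 17.3293
D_4 = 19.6341
D_5 = 22.2455
D_6 = 25.2041
TV_6 = 25.7863/(0.1583−0.0231) = 190.7272
P₀ = Σ Dₜ/(1+r)ᵗ + TV_6/(1+r)^6 = 141.5961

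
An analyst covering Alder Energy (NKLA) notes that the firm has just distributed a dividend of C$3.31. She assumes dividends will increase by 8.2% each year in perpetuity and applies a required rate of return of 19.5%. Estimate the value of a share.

C$31.69

Gordon growth model: P₀ = D₁/(r − g). D₁ = 3.31 × (1 + 0.082) = 3.5814.
P₀ = 3.5814 / (0.195 − 0.082) = 3.5814 / 0.113 = 31.6940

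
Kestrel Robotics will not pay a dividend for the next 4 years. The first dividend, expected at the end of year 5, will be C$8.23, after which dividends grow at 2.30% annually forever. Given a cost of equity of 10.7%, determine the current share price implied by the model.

C$65.24

Deferred-dividend DDM. At t=4 the remaining stream is a growing perpetuity with first payment D_5 = 8.23.
V_4 = D_5/(r−g) = 8.23/(0.107−0.023) = 97.9762
P₀ = V_4/(1+r)^4 = 97.9762/(1+0.107)^4 = 65.2424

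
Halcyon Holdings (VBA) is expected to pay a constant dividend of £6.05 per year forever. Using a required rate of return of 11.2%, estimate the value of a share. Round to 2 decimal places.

Zero-growth DDM (perpetuity): P₀ = D/r = 6.05 / 0.112 = 54.0179

£54.02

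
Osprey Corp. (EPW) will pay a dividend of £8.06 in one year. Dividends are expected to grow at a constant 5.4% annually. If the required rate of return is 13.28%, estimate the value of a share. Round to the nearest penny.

Gordon growth model: P₀ = D₁/(r − g), with D₁ = 8.06 given directly.
P₀ = 8.0600 / (0.1328 − 0.054) = 8.0600 / 0.0788 = 102.2843

£102.28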